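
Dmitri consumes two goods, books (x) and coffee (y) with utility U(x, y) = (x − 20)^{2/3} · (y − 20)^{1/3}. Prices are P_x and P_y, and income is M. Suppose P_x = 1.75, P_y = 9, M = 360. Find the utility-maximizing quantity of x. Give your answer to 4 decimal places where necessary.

MRS = 2·(y−20)/(x−20). Tangency with P_x/P_y gives y−20 = (1/2)·(P_x/P_y)·(x−20).
Substituting into the budget: x* = 20 + 2/3·(M − 20·P_x − 20·P_y)/P_x, and y* = 20 + 1/3·(…)/P_y.
Discretionary income = 360 − 20·1.75 − 20·9 = 145; x* = 20 + 2/3·145/1.75 = 75.2381.

x* = 75.2381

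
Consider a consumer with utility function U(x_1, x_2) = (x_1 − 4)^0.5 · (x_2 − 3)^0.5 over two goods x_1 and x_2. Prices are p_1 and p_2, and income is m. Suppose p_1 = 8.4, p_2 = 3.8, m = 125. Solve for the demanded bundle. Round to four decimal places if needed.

After buying the subsistence bundle (4, 3), a share 0.5 of the remaining income goes to x_1: x_1* = 4 + 0.5·(m − 4p_1 − 3p_2)/p_1.
Discretionary income = 125 − 4·8.4 − 3·3.8 = 80; x_1* = 4 + 0.5·80/8.4 = 8.7619; x_2* = 3 + 0.5·80/3.8 = 13.5263.

x_1* = 8.7619, x_2* = 13.5263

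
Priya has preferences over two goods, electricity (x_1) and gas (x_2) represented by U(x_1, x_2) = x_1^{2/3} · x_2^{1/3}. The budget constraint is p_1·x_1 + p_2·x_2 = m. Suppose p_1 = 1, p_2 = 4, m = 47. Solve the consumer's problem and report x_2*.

x_2* = 3.9167

Tangency: MRS = 2·x_2/x_1 = p_1/p_2.
Rearranging, p_2·x_2 = (1/2)·p_1·x_1. Substituting into the budget gives p_1·x_1·(1 + (1/2)) = m.
Demand: x_1*(p_1,p_2,m) = 2/3·m/p_1 and x_2* = 1/3·m/p_2.
At p_1=1, p_2=4, m=47: x_2* = 1/3·47/4 = 3.9167.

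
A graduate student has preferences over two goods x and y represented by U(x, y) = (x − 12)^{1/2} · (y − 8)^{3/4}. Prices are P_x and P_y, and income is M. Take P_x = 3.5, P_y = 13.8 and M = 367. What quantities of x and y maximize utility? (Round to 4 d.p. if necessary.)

Let x' = x−12, y' = y−8. MRS = (2/3)·y'/x' = P_x/P_y.
After buying the subsistence bundle (12, 8), a share 0.4 of the remaining income goes to x: x* = 12 + 0.4·(M − 12P_x − 8P_y)/P_x.
Discretionary income = 367 − 12·3.5 − 8·13.8 = 214.6; x* = 12 + 0.4·214.6/3.5 = 36.5257; y* = 8 + 0.6·214.6/13.8 = 17.3304.

x* = 36.5257, y* = 17.3304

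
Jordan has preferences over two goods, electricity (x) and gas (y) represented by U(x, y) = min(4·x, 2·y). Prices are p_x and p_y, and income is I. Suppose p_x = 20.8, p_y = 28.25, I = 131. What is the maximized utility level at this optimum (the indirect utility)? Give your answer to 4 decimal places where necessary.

Demand: x*(p_x,p_y,I) = 2·I/(2·p_x + 4·p_y), y* = 4·I/(2·p_x + 4·p_y).
Here 2·20.8 + 4·28.25 = 154.6, giving x* = 1.6947 and y* = 3.3894.
Utility at the optimum: U(1.6947, 3.3894) = 6.7788.

V = 6.7788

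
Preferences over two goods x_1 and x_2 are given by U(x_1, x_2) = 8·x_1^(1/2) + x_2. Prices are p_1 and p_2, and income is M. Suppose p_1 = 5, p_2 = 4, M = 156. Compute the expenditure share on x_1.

share on x_1 = 0.3282

Utility is quasi-linear in x_2; the FOC for x_1 is 4/√x_1 = p_1/p_2.
Thus x_1* = (4·p_2/p_1)² — independent of M — with the rest of income spent on x_2.
Plugging in: x_1* = (4·4/5)² = 10.24, x_2* = 26.2.
Expenditure on x_1: 5·10.24 = 51.2; share = 0.3282.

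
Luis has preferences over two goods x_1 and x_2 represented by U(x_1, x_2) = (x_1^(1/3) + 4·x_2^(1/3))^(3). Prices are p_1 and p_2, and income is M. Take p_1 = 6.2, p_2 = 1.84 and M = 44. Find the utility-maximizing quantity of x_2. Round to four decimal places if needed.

From the CES first-order condition, (1/4)·(x_2/x_1)^(2/3) = p_1/p_2.
Hence x_2/x_1 = (4·p_1/p_2)^(1/(2/3)), i.e. raised to the 1.5 power.
Substitute x_2 = (x_2/x_1)·x_1 into the budget: x_1* = M/(p_1 + p_2·(x_2/x_1)).
Numerically x_2/x_1 = 49.482404, so x_1* = 44/(6.2 + 1.84·49.482404) = 0.4525 and x_2* = 49.482404·0.4525 = 22.3885.

x_2* = 22.3885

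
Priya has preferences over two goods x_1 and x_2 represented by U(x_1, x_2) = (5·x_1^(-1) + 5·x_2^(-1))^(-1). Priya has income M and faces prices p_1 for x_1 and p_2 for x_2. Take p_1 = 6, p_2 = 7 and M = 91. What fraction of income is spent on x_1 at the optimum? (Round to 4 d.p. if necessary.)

With the ratio pinned down, the budget gives x_1* = M/(p_1 + p_2·(x_2/x_1)) and x_2* = (x_2/x_1)·x_1*.
Numerically x_2/x_1 = 0.92582, so x_1* = 91/(6 + 7·0.92582) = 7.2912 and x_2* = 0.92582·7.2912 = 6.7504.
Expenditure on x_1: 6·7.2912 = 43.7474; share = 0.4807.

share on x_1 = 0.4807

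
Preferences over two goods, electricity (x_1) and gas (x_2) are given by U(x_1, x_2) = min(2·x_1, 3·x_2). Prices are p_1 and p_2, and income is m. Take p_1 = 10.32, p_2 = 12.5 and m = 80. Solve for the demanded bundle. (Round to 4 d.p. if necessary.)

x_1* = 4.2888, x_2* = 2.8592

With perfect complements, no substitution: consume in ratio x_1:x_2 = 3:2.
Budget: p_1·x_1 + p_2·(2/3)·x_1 = m, so (3·p_1 + 2·p_2)·x_1 = 3·m.
Demand: x_1*(p_1,p_2,m) = 3·m/(3·p_1 + 2·p_2), x_2* = 2·m/(3·p_1 + 2·p_2).
Here 3·10.32 + 2·12.5 = 55.96, giving x_1* = 4.2888 and x_2* = 2.8592.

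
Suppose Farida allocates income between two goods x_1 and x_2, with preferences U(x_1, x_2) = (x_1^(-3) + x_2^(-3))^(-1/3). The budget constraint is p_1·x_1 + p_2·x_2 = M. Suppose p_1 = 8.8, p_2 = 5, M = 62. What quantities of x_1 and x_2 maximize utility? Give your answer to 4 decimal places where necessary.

MRS = MU_x_1/MU_x_2 = (x_2/x_1)^(4). Set equal to p_1/p_2.
Solve for the ratio: x_2/x_1 = [p_1/p_2]^(0.25).
With the ratio pinned down, the budget gives x_1* = M/(p_1 + p_2·(x_2/x_1)) and x_2* = (x_2/x_1)·x_1*.
Numerically x_2/x_1 = 1.151803, so x_1* = 62/(8.8 + 5·1.151803) = 4.2585 and x_2* = 1.151803·4.2585 = 4.905.

x_1* = 4.2585, x_2* = 4.905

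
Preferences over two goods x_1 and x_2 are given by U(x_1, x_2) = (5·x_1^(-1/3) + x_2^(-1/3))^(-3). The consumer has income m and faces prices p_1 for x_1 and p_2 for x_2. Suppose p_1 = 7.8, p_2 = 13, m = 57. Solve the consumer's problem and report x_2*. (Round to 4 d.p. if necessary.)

x_2* = 1.112

MRS = MU_x_1/MU_x_2 = 5·(x_2/x_1)^(4/3). Set equal to p_1/p_2.
Hence x_2/x_1 = ((1/5)·p_1/p_2)^(1/(4/3)), i.e. raised to the 0.75 power.
With the ratio pinned down, the budget gives x_1* = m/(p_1 + p_2·(x_2/x_1)) and x_2* = (x_2/x_1)·x_1*.
Numerically x_2/x_1 = 0.203885, so x_1* = 57/(7.8 + 13·0.203885) = 5.4543 and x_2* = 0.203885·5.4543 = 1.112.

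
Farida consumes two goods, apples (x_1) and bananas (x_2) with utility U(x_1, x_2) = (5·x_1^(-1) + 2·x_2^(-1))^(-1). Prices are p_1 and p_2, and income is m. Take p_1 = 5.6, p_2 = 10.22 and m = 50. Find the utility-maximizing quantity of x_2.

x_2* = 2.2541

MRS = MU_x_1/MU_x_2 = (5/2)·(x_2/x_1)^(2). Set equal to p_1/p_2.
Solve for the ratio: x_2/x_1 = [(2/5)·p_1/p_2]^(0.5).
Substitute x_2 = (x_2/x_1)·x_1 into the budget: x_1* = m/(p_1 + p_2·(x_2/x_1)).
Numerically x_2/x_1 = 0.468165, so x_1* = 50/(5.6 + 10.22·0.468165) = 4.8148 and x_2* = 0.468165·4.8148 = 2.2541.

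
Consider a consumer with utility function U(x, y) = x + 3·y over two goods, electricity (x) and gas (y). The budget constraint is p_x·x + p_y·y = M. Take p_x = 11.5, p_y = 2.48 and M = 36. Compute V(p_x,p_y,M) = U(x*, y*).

Linear utility — the consumer picks whichever good has higher MU/price: 1/11.5 = 0.087 vs 3/2.48 = 1.2097.
y gives more utility per dollar, so spend all income on y: y* = M/p_y, x* = 0.
Numerically: x* = 0, y* = 14.5161.
Utility at the optimum: U(0, 14.5161) = 43.5484.

V = 43.5484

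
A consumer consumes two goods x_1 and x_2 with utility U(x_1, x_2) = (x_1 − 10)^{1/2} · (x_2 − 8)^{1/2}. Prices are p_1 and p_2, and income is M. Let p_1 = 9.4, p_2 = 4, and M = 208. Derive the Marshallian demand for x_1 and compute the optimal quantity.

Substituting into the budget: x_1* = 10 + 0.5·(M − 10·p_1 − 8·p_2)/p_1, and x_2* = 8 + 0.5·(…)/p_2.
Discretionary income = 208 − 10·9.4 − 8·4 = 82; x_1* = 10 + 0.5·82/9.4 = 14.3617.

x_1* = 14.3617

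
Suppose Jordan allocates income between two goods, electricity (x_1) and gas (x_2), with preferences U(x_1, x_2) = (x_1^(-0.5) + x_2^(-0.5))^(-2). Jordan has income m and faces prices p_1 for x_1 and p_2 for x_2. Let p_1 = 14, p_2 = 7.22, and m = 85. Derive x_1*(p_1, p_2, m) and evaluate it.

x_1* = 3.3694

MU_x_1 ∝ x_1^(-1.5), MU_x_2 ∝ x_2^(-1.5), so MRS = (x_2/x_1)^(1.5) = p_1/p_2.
Solve for the ratio: x_2/x_1 = [p_1/p_2]^(2/3).
Substitute x_2 = (x_2/x_1)·x_1 into the budget: x_1* = m/(p_1 + p_2·(x_2/x_1)).
Numerically x_2/x_1 = 1.554989, so x_1* = 85/(14 + 7.22·1.554989) = 3.3694.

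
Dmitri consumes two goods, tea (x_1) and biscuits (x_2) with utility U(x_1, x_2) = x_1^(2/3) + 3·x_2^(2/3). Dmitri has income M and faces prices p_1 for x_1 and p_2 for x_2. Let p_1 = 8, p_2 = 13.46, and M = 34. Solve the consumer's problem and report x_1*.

x_1* = 0.4033

MU_x_1 ∝ x_1^(-1/3), MU_x_2 ∝ 3·x_2^(-1/3), so MRS = (1/3)·(x_2/x_1)^(1/3) = p_1/p_2.
Hence x_2/x_1 = (3·p_1/p_2)^(1/(1/3)), i.e. raised to the 3 power.
Substitute x_2 = (x_2/x_1)·x_1 into the budget: x_1* = M/(p_1 + p_2·(x_2/x_1)).
Numerically x_2/x_1 = 5.668897, so x_1* = 34/(8 + 13.46·5.668897) = 0.4033.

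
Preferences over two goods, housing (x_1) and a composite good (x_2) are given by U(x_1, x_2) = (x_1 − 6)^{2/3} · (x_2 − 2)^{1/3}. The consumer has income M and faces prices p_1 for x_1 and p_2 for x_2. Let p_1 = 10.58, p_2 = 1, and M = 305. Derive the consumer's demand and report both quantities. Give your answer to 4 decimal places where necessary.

x_1* = 21.0926, x_2* = 81.84

MRS = 2·(x_2−2)/(x_1−6). Tangency with p_1/p_2 gives x_2−2 = (1/2)·(p_1/p_2)·(x_1−6).
After buying the subsistence bundle (6, 2), a share 2/3 of the remaining income goes to x_1: x_1* = 6 + 2/3·(M − 6p_1 − 2p_2)/p_1.
Discretionary income = 305 − 6·10.58 − 2·1 = 239.52; x_1* = 6 + 2/3·239.52/10.58 = 21.0926; x_2* = 2 + 1/3·239.52/1 = 81.84.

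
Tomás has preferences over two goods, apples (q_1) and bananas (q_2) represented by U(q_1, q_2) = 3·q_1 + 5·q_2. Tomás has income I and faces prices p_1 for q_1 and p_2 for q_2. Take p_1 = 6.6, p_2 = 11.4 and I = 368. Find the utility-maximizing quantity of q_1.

q_1* = 55.7576

Perfect substitutes: compare marginal utility per dollar. 3/p_1 vs 5/p_2 → 0.4545 vs 0.4386.
q_1 gives more utility per dollar, so spend all income on q_1: q_1* = I/p_1, q_2* = 0.
Numerically: q_1* = 55.7576, q_2* = 0.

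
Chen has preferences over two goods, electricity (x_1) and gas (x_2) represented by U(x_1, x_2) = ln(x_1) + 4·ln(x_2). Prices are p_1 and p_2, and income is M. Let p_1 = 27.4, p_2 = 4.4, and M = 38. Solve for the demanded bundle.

x_1* = 0.2774, x_2* = 6.9091

At p_1=27.4, p_2=4.4, M=38: x_1* = 0.2·38/27.4 = 0.2774, x_2* = 6.9091.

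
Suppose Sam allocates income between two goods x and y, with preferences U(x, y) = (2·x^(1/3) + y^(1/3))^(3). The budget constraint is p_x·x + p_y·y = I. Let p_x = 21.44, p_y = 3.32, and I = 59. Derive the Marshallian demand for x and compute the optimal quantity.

MRS = MU_x/MU_y = 2·(y/x)^(2/3). Set equal to p_x/p_y.
Solve for the ratio: y/x = [(1/2)·p_x/p_y]^(1.5).
With the ratio pinned down, the budget gives x* = I/(p_x + p_y·(y/x)) and y* = (y/x)·x*.
Numerically y/x = 5.802098, so x* = 59/(21.44 + 3.32·5.802098) = 1.4495.

x* = 1.4495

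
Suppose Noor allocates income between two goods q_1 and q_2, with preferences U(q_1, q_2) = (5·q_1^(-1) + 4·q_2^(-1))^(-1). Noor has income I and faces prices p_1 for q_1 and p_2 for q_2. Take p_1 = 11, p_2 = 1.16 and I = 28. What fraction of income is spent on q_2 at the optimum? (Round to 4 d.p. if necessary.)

share on q_2 = 0.2251

From the CES first-order condition, (5/4)·(q_2/q_1)^(2) = p_1/p_2.
Solve for the ratio: q_2/q_1 = [(4/5)·p_1/p_2]^(0.5).
Substitute q_2 = (q_2/q_1)·q_1 into the budget: q_1* = I/(p_1 + p_2·(q_2/q_1)).
Numerically q_2/q_1 = 2.754307, so q_1* = 28/(11 + 1.16·2.754307) = 1.9725 and q_2* = 2.754307·1.9725 = 5.4329.
Expenditure on q_2: 1.16·5.4329 = 6.3022; share = 0.2251.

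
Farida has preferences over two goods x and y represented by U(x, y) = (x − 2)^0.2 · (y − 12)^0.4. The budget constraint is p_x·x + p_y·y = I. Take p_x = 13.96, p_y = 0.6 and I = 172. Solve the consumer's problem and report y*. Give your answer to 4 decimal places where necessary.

MRS = (1/2)·(y−12)/(x−2). Tangency with p_x/p_y gives y−12 = 2·(p_x/p_y)·(x−2).
Substituting into the budget: x* = 2 + 1/3·(I − 2·p_x − 12·p_y)/p_x, and y* = 12 + 2/3·(…)/p_y.
Discretionary income = 172 − 2·13.96 − 12·0.6 = 136.88; y* = 12 + 2/3·136.88/0.6 = 164.0889.

y* = 164.0889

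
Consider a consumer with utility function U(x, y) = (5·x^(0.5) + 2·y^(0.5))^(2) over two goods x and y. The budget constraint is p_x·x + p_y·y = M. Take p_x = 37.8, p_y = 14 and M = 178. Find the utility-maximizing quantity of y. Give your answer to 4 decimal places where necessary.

MRS = MU_x/MU_y = (5/2)·(y/x)^(0.5). Set equal to p_x/p_y.
Solve for the ratio: y/x = [(2/5)·p_x/p_y]^(2).
With the ratio pinned down, the budget gives x* = M/(p_x + p_y·(y/x)) and y* = (y/x)·x*.
Numerically y/x = 1.1664, so x* = 178/(37.8 + 14·1.1664) = 3.2884 and y* = 1.1664·3.2884 = 3.8356.

y* = 3.8356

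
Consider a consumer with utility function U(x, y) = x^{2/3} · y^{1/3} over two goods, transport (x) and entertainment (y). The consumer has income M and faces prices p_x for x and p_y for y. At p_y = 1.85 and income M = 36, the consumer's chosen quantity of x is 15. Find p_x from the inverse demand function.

Tangency: MRS = 2·y/x = p_x/p_y.
Rearranging, p_y·y = (1/2)·p_x·x. Substituting into the budget gives p_x·x·(1 + (1/2)) = M.
Demand: x*(p_x,p_y,M) = 2/3·M/p_x and y* = 1/3·M/p_y.
Set x* = 15 in the demand function and solve for p_x: p_x = 1.6.

p_x = 1.6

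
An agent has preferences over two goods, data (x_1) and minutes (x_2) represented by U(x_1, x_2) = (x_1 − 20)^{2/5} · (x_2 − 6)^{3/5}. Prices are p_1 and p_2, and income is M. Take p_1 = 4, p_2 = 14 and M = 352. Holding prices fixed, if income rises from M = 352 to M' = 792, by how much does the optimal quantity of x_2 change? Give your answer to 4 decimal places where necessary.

Δx_2* = 18.8571

This is Cobb-Douglas in (x_1−20, x_2−6): tangency gives 0.4·p_2·(x_2−6) = 0.6·p_1·(x_1−20).
Substituting into the budget: x_1* = 20 + 0.4·(M − 20·p_1 − 6·p_2)/p_1, and x_2* = 6 + 0.6·(…)/p_2.
Discretionary income = 352 − 20·4 − 6·14 = 188; x_2* = 6 + 0.6·188/14 = 14.0571.
At M' = 792: x_2* = 32.9143. Change: 32.9143 − 14.0571 = 18.8571.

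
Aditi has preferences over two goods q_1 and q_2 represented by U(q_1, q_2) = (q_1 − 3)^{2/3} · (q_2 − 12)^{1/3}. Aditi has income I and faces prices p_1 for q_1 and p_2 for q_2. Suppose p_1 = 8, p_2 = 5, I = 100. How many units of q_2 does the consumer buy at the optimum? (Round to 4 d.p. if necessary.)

q_2* = 13.0667

This is Cobb-Douglas in (q_1−3, q_2−12): tangency gives 2/3·p_2·(q_2−12) = 1/3·p_1·(q_1−3).
After buying the subsistence bundle (3, 12), a share 2/3 of the remaining income goes to q_1: q_1* = 3 + 2/3·(I − 3p_1 − 12p_2)/p_1.
Discretionary income = 100 − 3·8 − 12·5 = 16; q_2* = 12 + 1/3·16/5 = 13.0667.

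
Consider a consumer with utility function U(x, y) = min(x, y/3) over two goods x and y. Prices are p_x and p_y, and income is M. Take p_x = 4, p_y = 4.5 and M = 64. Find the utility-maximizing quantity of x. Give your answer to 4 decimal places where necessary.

x* = 3.6571

Leontief preferences: the optimum is at the kink where x/1 = y/3, i.e. y = 3·x.
Budget: p_x·x + p_y·3·x = M, so (p_x + 3·p_y)·x = M.
Demand: x*(p_x,p_y,M) = M/(p_x + 3·p_y), y* = 3·M/(p_x + 3·p_y).
Here 4 + 3·4.5 = 17.5, giving x* = 3.6571.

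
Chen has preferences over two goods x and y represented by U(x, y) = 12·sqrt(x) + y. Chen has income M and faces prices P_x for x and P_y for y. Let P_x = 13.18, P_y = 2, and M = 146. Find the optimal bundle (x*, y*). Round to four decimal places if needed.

x* = 0.829, y* = 67.5372

Solve: √x = 6·P_y/P_x, so x*(P_x,P_y) = (6·P_y/P_x)², and y* = (M − P_x·x*)/P_y.
Plugging in: x* = (6·2/13.18)² = 0.829, y* = 67.5372.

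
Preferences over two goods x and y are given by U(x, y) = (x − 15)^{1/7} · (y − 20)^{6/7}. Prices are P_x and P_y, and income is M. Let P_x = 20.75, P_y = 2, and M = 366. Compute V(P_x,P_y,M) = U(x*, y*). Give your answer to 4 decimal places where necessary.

After buying the subsistence bundle (15, 20), a share 1/7 of the remaining income goes to x: x* = 15 + 1/7·(M − 15P_x − 20P_y)/P_x.
Discretionary income = 366 − 15·20.75 − 20·2 = 14.75; x* = 15 + 1/7·14.75/20.75 = 15.1015; y* = 20 + 6/7·14.75/2 = 26.3214.
Utility at the optimum: U(15.1015, 26.3214) = 3.5036.

V = 3.5036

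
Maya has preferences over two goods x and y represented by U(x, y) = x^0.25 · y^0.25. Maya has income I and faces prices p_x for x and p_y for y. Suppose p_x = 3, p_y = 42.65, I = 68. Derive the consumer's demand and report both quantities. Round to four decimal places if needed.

MU_x/MU_y = (0.25·y)/(0.25·x); tangency sets this equal to p_x/p_y.
So 0.25·p_y·y = 0.25·p_x·x; combined with the budget, a share 0.5 of income goes to x.
Demand: x*(p_x,p_y,I) = 0.5·I/p_x and y* = 0.5·I/p_y.
At p_x=3, p_y=42.65, I=68: x* = 0.5·68/3 = 11.3333, y* = 0.7972.

x* = 11.3333, y* = 0.7972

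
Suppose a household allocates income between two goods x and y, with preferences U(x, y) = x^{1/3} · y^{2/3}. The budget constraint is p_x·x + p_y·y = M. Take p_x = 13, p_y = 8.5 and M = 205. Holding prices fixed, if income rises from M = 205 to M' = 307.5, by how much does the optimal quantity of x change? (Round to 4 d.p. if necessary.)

Δx* = 2.6282

Tangency: MRS = (1/2)·y/x = p_x/p_y.
Rearranging, p_y·y = 2·p_x·x. Substituting into the budget gives p_x·x·(1 + 2) = M.
Demand: x*(p_x,p_y,M) = 1/3·M/p_x and y* = 2/3·M/p_y.
At p_x=13, p_y=8.5, M=205: x* = 1/3·205/13 = 5.2564.
At M' = 307.5: x* = 7.8846. Change: 7.8846 − 5.2564 = 2.6282.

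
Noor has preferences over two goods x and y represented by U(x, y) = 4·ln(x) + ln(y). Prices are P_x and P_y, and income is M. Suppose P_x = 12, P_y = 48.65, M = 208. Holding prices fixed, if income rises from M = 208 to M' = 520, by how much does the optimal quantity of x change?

Demand: x*(P_x,P_y,M) = 0.8·M/P_x and y* = 0.2·M/P_y.
At P_x=12, P_y=48.65, M=208: x* = 0.8·208/12 = 13.8667.
At M' = 520: x* = 34.6667. Change: 34.6667 − 13.8667 = 20.8.

Δx* = 20.8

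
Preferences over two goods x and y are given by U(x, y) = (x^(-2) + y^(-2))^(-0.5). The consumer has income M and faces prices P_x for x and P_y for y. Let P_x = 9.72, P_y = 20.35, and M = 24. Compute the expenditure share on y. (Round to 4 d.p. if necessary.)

From the CES first-order condition, (y/x)^(3) = P_x/P_y.
Solve for the ratio: y/x = [P_x/P_y]^(1/3).
With the ratio pinned down, the budget gives x* = M/(P_x + P_y·(y/x)) and y* = (y/x)·x*.
Numerically y/x = 0.781689, so x* = 24/(9.72 + 20.35·0.781689) = 0.9365 and y* = 0.781689·0.9365 = 0.7321.
Expenditure on y: 20.35·0.7321 = 14.8972; share = 0.6207.

share on y = 0.6207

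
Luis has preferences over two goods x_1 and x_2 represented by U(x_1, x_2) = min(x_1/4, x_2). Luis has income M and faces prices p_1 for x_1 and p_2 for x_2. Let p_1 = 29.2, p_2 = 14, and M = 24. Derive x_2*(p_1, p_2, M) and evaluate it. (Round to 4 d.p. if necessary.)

With perfect complements, no substitution: consume in ratio x_1:x_2 = 4:1.
Budget: p_1·x_1 + p_2·(1/4)·x_1 = M, so (4·p_1 + p_2)·x_1 = 4·M.
Demand: x_1*(p_1,p_2,M) = 4·M/(4·p_1 + p_2), x_2* = M/(4·p_1 + p_2).
Here 4·29.2 + 14 = 130.8, giving x_2* = 0.1835.

x_2* = 0.1835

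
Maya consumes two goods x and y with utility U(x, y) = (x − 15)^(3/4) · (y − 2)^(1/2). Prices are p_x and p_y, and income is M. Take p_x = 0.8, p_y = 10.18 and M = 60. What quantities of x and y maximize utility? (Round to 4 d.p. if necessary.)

Let x' = x−15, y' = y−2. MRS = (3/2)·y'/x' = p_x/p_y.
Substituting into the budget: x* = 15 + 0.6·(M − 15·p_x − 2·p_y)/p_x, and y* = 2 + 0.4·(…)/p_y.
Discretionary income = 60 − 15·0.8 − 2·10.18 = 27.64; x* = 15 + 0.6·27.64/0.8 = 35.73; y* = 2 + 0.4·27.64/10.18 = 3.0861.

x* = 35.73, y* = 3.0861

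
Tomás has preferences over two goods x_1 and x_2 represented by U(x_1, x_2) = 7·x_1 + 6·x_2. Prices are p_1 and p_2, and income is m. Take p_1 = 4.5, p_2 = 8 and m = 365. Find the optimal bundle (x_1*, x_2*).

x_1* = 81.1111, x_2* = 0

Perfect substitutes: compare marginal utility per dollar. 7/p_1 vs 6/p_2 → 1.5556 vs 0.75.
x_1 gives more utility per dollar, so spend all income on x_1: x_1* = m/p_1, x_2* = 0.
Numerically: x_1* = 81.1111, x_2* = 0.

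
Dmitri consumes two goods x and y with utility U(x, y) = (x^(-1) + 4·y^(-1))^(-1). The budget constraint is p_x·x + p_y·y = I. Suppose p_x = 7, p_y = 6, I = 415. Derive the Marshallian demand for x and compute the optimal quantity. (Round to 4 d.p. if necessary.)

x* = 20.79

MRS = MU_x/MU_y = (1/4)·(y/x)^(2). Set equal to p_x/p_y.
Hence y/x = (4·p_x/p_y)^(1/(2)), i.e. raised to the 0.5 power.
Substitute y = (y/x)·x into the budget: x* = I/(p_x + p_y·(y/x)).
Numerically y/x = 2.160247, so x* = 415/(7 + 6·2.160247) = 20.79.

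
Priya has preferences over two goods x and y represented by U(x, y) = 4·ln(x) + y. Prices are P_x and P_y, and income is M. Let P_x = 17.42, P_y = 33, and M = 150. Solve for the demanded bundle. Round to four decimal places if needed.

x* = 7.5775, y* = 0.5455

Set MRS = P_x/P_y: (4/x)/1 = P_x/P_y.
So x*(P_x,P_y) = 4·P_y/P_x, independent of income; and y* = (M − 4·P_y)/P_y.
At the given prices: x* = 4·33/17.42 = 7.5775, and y* = 0.5455.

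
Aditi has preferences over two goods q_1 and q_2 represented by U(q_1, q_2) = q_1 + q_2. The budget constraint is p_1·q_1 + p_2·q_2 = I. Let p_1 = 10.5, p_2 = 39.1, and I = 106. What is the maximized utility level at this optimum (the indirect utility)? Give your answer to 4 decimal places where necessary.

V = 10.0952

Perfect substitutes: compare marginal utility per dollar. 1/p_1 vs 1/p_2 → 0.0952 vs 0.0256.
q_1 gives more utility per dollar, so spend all income on q_1: q_1* = I/p_1, q_2* = 0.
Numerically: q_1* = 10.0952, q_2* = 0.
Utility at the optimum: U(10.0952, 0) = 10.0952.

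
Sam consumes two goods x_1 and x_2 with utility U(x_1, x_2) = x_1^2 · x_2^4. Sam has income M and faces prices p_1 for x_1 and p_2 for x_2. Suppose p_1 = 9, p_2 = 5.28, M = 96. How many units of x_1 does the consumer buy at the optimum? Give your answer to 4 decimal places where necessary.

x_1* = 3.5556

MU_x_1/MU_x_2 = (2·x_2)/(4·x_1); tangency sets this equal to p_1/p_2.
Rearranging, p_2·x_2 = 2·p_1·x_1. Substituting into the budget gives p_1·x_1·(1 + 2) = M.
Demand: x_1*(p_1,p_2,M) = 1/3·M/p_1 and x_2* = 2/3·M/p_2.
At p_1=9, p_2=5.28, M=96: x_1* = 1/3·96/9 = 3.5556.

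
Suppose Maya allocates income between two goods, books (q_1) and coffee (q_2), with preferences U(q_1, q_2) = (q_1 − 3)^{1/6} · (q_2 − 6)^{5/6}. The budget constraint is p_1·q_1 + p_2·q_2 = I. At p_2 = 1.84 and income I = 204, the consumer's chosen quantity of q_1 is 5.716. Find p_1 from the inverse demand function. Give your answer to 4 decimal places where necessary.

p_1 = 10

This is Cobb-Douglas in (q_1−3, q_2−6): tangency gives 1/6·p_2·(q_2−6) = 5/6·p_1·(q_1−3).
Substituting into the budget: q_1* = 3 + 1/6·(I − 3·p_1 − 6·p_2)/p_1, and q_2* = 6 + 5/6·(…)/p_2.
Set q_1* = 5.716 in the demand function and solve for p_1: p_1 = 10.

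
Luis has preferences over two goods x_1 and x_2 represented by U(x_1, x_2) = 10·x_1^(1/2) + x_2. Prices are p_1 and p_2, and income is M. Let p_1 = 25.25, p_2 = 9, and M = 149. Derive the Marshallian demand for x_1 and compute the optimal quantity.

x_1* = 3.1762

Set MRS = p_1/p_2: 5·x_1^(−1/2) = p_1/p_2.
Solve: √x_1 = 5·p_2/p_1, so x_1*(p_1,p_2) = (5·p_2/p_1)², and x_2* = (M − p_1·x_1*)/p_2.
Plugging in: x_1* = (5·9/25.25)² = 3.1762.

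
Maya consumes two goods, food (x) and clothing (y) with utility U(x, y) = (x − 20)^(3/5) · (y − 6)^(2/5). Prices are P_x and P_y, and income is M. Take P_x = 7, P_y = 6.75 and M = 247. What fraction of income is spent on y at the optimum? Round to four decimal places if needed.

share on y = 0.2717

MRS = (3/2)·(y−6)/(x−20). Tangency with P_x/P_y gives y−6 = (2/3)·(P_x/P_y)·(x−20).
After buying the subsistence bundle (20, 6), a share 0.6 of the remaining income goes to x: x* = 20 + 0.6·(M − 20P_x − 6P_y)/P_x.
Discretionary income = 247 − 20·7 − 6·6.75 = 66.5; x* = 20 + 0.6·66.5/7 = 25.7; y* = 6 + 0.4·66.5/6.75 = 9.9407.
Expenditure on y: 6.75·9.9407 = 67.1; share = 0.2717.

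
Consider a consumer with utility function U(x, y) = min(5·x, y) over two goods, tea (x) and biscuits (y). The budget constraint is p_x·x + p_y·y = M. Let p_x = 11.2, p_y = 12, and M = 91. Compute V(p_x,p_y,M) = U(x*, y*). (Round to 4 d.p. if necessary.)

Here 11.2 + 5·12 = 71.2, giving x* = 1.2781 and y* = 6.3904.
Utility at the optimum: U(1.2781, 6.3904) = 6.3904.

V = 6.3904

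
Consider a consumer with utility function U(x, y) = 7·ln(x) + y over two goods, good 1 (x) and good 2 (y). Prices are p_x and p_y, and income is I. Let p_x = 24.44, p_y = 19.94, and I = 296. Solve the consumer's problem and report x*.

MU_x = 7/x, MU_y = 1. Tangency: 7/x = p_x/p_y.
So x*(p_x,p_y) = 7·p_y/p_x, independent of income; and y* = (I − 7·p_y)/p_y.
At the given prices: x* = 7·19.94/24.44 = 5.7111.

x* = 5.7111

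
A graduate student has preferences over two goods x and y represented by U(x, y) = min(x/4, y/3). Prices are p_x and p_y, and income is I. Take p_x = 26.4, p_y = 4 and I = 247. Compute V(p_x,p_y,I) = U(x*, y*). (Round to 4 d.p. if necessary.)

With perfect complements, no substitution: consume in ratio x:y = 4:3.
Budget: p_x·x + p_y·(3/4)·x = I, so (4·p_x + 3·p_y)·x = 4·I.
Demand: x*(p_x,p_y,I) = 4·I/(4·p_x + 3·p_y), y* = 3·I/(4·p_x + 3·p_y).
Here 4·26.4 + 3·4 = 117.6, giving x* = 8.4014 and y* = 6.301.
Utility at the optimum: U(8.4014, 6.301) = 2.1003.

V = 2.1003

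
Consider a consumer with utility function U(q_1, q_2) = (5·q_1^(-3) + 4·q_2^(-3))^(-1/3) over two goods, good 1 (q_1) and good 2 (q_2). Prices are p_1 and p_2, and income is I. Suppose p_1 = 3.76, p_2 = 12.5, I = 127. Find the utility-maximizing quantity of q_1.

MRS = MU_q_1/MU_q_2 = (5/4)·(q_2/q_1)^(4). Set equal to p_1/p_2.
Hence q_2/q_1 = ((4/5)·p_1/p_2)^(1/(4)), i.e. raised to the 0.25 power.
Substitute q_2 = (q_2/q_1)·q_1 into the budget: q_1* = I/(p_1 + p_2·(q_2/q_1)).
Numerically q_2/q_1 = 0.700393, so q_1* = 127/(3.76 + 12.5·0.700393) = 10.1479.

q_1* = 10.1479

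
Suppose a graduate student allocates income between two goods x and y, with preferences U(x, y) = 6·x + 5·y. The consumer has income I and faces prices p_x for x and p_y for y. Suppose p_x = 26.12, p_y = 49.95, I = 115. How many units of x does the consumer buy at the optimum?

x* = 4.4028

Perfect substitutes: compare marginal utility per dollar. 6/p_x vs 5/p_y → 0.2297 vs 0.1001.
x gives more utility per dollar, so spend all income on x: x* = I/p_x, y* = 0.
Numerically: x* = 4.4028, y* = 0.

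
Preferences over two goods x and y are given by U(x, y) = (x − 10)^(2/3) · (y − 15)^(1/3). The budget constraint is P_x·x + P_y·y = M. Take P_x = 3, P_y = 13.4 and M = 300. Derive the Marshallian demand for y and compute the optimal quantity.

MRS = 2·(y−15)/(x−10). Tangency with P_x/P_y gives y−15 = (1/2)·(P_x/P_y)·(x−10).
Substituting into the budget: x* = 10 + 2/3·(M − 10·P_x − 15·P_y)/P_x, and y* = 15 + 1/3·(…)/P_y.
Discretionary income = 300 − 10·3 − 15·13.4 = 69; y* = 15 + 1/3·69/13.4 = 16.7164.

y* = 16.7164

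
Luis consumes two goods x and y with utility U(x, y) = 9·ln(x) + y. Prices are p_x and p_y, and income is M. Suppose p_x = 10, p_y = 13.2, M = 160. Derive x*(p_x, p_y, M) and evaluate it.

Set MRS = p_x/p_y: (9/x)/1 = p_x/p_y.
So x*(p_x,p_y) = 9·p_y/p_x, independent of income; and y* = (M − 9·p_y)/p_y.
At the given prices: x* = 9·13.2/10 = 11.88.

x* = 11.88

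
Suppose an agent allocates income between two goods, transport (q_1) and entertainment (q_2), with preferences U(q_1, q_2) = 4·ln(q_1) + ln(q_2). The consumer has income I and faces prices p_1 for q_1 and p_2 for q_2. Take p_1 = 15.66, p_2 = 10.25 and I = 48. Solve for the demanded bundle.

q_1* = 2.4521, q_2* = 0.9366

The MRS is 4·q_2/q_1. Set MRS = p_1/p_2.
So 4·p_2·q_2 = p_1·q_1; combined with the budget, a share 0.8 of income goes to q_1.
Demand: q_1*(p_1,p_2,I) = 0.8·I/p_1 and q_2* = 0.2·I/p_2.
At p_1=15.66, p_2=10.25, I=48: q_1* = 0.8·48/15.66 = 2.4521, q_2* = 0.9366.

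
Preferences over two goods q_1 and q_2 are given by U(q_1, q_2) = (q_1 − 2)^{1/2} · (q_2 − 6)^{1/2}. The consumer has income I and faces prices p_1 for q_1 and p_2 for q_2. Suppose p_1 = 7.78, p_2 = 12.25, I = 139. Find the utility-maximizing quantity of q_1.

q_1* = 5.2095

This is Cobb-Douglas in (q_1−2, q_2−6): tangency gives 0.5·p_2·(q_2−6) = 0.5·p_1·(q_1−2).
After buying the subsistence bundle (2, 6), a share 0.5 of the remaining income goes to q_1: q_1* = 2 + 0.5·(I − 2p_1 − 6p_2)/p_1.
Discretionary income = 139 − 2·7.78 − 6·12.25 = 49.94; q_1* = 2 + 0.5·49.94/7.78 = 5.2095.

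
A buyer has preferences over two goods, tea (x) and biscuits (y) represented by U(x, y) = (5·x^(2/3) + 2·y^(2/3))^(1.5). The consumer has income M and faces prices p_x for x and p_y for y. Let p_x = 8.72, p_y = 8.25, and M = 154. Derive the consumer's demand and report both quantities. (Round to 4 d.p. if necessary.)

MU_x ∝ 5·x^(-1/3), MU_y ∝ 2·y^(-1/3), so MRS = (5/2)·(y/x)^(1/3) = p_x/p_y.
Solve for the ratio: y/x = [(2/5)·p_x/p_y]^(3).
Substitute y = (y/x)·x into the budget: x* = M/(p_x + p_y·(y/x)).
Numerically y/x = 0.075573, so x* = 154/(8.72 + 8.25·0.075573) = 16.4821 and y* = 0.075573·16.4821 = 1.2456.

x* = 16.4821, y* = 1.2456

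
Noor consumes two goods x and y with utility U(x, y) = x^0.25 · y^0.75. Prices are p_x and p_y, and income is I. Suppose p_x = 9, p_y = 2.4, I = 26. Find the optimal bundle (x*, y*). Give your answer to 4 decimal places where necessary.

MU_x/MU_y = (0.25·y)/(0.75·x); tangency sets this equal to p_x/p_y.
Rearranging, p_y·y = 3·p_x·x. Substituting into the budget gives p_x·x·(1 + 3) = I.
Demand: x*(p_x,p_y,I) = 0.25·I/p_x and y* = 0.75·I/p_y.
At p_x=9, p_y=2.4, I=26: x* = 0.25·26/9 = 0.7222, y* = 8.125.

x* = 0.7222, y* = 8.125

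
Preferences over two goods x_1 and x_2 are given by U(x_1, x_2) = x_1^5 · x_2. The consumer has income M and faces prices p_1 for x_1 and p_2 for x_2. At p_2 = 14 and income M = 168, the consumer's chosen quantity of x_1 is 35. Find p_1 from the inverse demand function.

The MRS is 5·x_2/x_1. Set MRS = p_1/p_2.
Rearranging, p_2·x_2 = (1/5)·p_1·x_1. Substituting into the budget gives p_1·x_1·(1 + (1/5)) = M.
Demand: x_1*(p_1,p_2,M) = 5/6·M/p_1 and x_2* = 1/6·M/p_2.
Set x_1* = 35 in the demand function and solve for p_1: p_1 = 4.

p_1 = 4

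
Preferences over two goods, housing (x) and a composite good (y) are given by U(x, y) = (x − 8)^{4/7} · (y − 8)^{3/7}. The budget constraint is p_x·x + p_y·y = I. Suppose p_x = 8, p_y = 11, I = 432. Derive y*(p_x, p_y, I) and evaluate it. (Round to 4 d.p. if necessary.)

y* = 18.9091

Let x' = x−8, y' = y−8. MRS = (4/3)·y'/x' = p_x/p_y.
Substituting into the budget: x* = 8 + 4/7·(I − 8·p_x − 8·p_y)/p_x, and y* = 8 + 3/7·(…)/p_y.
Discretionary income = 432 − 8·8 − 8·11 = 280; y* = 8 + 3/7·280/11 = 18.9091.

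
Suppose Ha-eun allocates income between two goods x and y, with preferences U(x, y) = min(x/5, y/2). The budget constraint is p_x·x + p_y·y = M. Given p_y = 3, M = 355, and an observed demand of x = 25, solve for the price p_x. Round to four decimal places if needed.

Leontief preferences: the optimum is at the kink where x/5 = y/2, i.e. y = (2/5)·x.
Budget: p_x·x + p_y·(2/5)·x = M, so (5·p_x + 2·p_y)·x = 5·M.
Demand: x*(p_x,p_y,M) = 5·M/(5·p_x + 2·p_y), y* = 2·M/(5·p_x + 2·p_y).
Set x* = 25 in the demand function and solve for p_x: p_x = 13.

p_x = 13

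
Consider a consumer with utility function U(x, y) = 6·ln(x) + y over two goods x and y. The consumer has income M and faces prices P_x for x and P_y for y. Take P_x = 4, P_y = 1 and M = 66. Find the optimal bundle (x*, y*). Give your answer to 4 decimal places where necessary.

So x*(P_x,P_y) = 6·P_y/P_x, independent of income; and y* = (M − 6·P_y)/P_y.
At the given prices: x* = 6·1/4 = 1.5, and y* = 60.

x* = 1.5, y* = 60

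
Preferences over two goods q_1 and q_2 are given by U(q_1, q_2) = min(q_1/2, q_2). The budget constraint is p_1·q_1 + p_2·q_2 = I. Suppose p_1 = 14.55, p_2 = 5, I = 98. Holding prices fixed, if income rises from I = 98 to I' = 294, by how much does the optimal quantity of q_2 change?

Leontief preferences: the optimum is at the kink where q_1/2 = q_2/1, i.e. q_2 = (1/2)·q_1.
Budget: p_1·q_1 + p_2·(1/2)·q_1 = I, so (2·p_1 + p_2)·q_1 = 2·I.
Demand: q_1*(p_1,p_2,I) = 2·I/(2·p_1 + p_2), q_2* = I/(2·p_1 + p_2).
Here 2·14.55 + 5 = 34.1, giving q_2* = 2.8739.
At I' = 294: q_2* = 8.6217. Change: 8.6217 − 2.8739 = 5.7478.

Δq_2* = 5.7478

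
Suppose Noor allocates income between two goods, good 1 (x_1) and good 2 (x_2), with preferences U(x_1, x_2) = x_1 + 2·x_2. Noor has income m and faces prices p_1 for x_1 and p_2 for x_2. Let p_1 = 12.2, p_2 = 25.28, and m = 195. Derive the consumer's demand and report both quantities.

Numerically: x_1* = 15.9836, x_2* = 0.

x_1* = 15.9836, x_2* = 0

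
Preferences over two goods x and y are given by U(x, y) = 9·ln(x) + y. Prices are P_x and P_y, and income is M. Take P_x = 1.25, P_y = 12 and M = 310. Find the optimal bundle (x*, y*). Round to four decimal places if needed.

x* = 86.4, y* = 16.8333

MU_x = 9/x, MU_y = 1. Tangency: 9/x = P_x/P_y.
So x*(P_x,P_y) = 9·P_y/P_x, independent of income; and y* = (M − 9·P_y)/P_y.
At the given prices: x* = 9·12/1.25 = 86.4, and y* = 16.8333.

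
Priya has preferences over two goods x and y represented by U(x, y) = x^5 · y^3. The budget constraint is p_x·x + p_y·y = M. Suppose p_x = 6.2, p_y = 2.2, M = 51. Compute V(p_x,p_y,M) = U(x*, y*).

V = 2359547.9574

Tangency: MRS = (5/3)·y/x = p_x/p_y.
Rearranging, p_y·y = (3/5)·p_x·x. Substituting into the budget gives p_x·x·(1 + (3/5)) = M.
Demand: x*(p_x,p_y,M) = 0.625·M/p_x and y* = 0.375·M/p_y.
At p_x=6.2, p_y=2.2, M=51: x* = 0.625·51/6.2 = 5.1411, y* = 8.6932.
Utility at the optimum: U(5.1411, 8.6932) = 2359547.9574.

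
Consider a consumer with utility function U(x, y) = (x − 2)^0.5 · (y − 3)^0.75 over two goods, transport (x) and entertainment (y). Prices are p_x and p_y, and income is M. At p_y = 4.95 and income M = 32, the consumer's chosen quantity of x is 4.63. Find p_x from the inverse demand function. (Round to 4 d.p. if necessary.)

p_x = 2

MRS = (2/3)·(y−3)/(x−2). Tangency with p_x/p_y gives y−3 = (3/2)·(p_x/p_y)·(x−2).
Substituting into the budget: x* = 2 + 0.4·(M − 2·p_x − 3·p_y)/p_x, and y* = 3 + 0.6·(…)/p_y.
Set x* = 4.63 in the demand function and solve for p_x: p_x = 2.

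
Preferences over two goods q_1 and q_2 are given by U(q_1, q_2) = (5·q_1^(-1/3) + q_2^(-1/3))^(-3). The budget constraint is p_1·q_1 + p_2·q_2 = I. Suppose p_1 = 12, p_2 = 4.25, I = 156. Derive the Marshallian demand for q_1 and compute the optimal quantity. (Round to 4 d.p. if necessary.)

MU_q_1 ∝ 5·q_1^(-4/3), MU_q_2 ∝ q_2^(-4/3), so MRS = 5·(q_2/q_1)^(4/3) = p_1/p_2.
Solve for the ratio: q_2/q_1 = [(1/5)·p_1/p_2]^(0.75).
With the ratio pinned down, the budget gives q_1* = I/(p_1 + p_2·(q_2/q_1)) and q_2* = (q_2/q_1)·q_1*.
Numerically q_2/q_1 = 0.651428, so q_1* = 156/(12 + 4.25·0.651428) = 10.563.

q_1* = 10.563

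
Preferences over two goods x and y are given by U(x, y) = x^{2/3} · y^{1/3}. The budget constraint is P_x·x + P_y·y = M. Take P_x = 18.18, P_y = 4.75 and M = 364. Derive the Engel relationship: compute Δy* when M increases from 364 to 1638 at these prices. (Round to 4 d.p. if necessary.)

Tangency: MRS = 2·y/x = P_x/P_y.
So 2/3·P_y·y = 1/3·P_x·x; combined with the budget, a share 2/3 of income goes to x.
Demand: x*(P_x,P_y,M) = 2/3·M/P_x and y* = 1/3·M/P_y.
At P_x=18.18, P_y=4.75, M=364: y* = 1/3·364/4.75 = 25.5439.
At M' = 1638: y* = 114.9474. Change: 114.9474 − 25.5439 = 89.4035.

Δy* = 89.4035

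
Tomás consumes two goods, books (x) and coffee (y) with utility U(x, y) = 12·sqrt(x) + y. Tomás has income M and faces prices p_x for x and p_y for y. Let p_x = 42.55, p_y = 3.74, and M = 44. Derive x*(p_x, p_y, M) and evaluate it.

x* = 0.2781

Thus x* = (6·p_y/p_x)² — independent of M — with the rest of income spent on y.
Plugging in: x* = (6·3.74/42.55)² = 0.2781.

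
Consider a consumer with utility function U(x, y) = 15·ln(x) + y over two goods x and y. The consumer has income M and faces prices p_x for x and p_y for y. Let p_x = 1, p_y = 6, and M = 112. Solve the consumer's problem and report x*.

x* = 90

So x*(p_x,p_y) = 15·p_y/p_x, independent of income; and y* = (M − 15·p_y)/p_y.
At the given prices: x* = 15·6/1 = 90.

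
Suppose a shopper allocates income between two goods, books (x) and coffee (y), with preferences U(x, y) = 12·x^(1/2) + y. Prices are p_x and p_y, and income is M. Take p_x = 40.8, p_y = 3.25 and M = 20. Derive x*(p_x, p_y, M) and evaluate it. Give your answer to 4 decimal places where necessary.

Solve: √x = 6·p_y/p_x, so x*(p_x,p_y) = (6·p_y/p_x)², and y* = (M − p_x·x*)/p_y.
Plugging in: x* = (6·3.25/40.8)² = 0.2284.

x* = 0.2284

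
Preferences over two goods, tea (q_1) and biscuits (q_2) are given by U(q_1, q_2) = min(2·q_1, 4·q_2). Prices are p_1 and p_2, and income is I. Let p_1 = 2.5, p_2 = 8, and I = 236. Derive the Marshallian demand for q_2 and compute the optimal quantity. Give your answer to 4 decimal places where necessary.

Demand: q_1*(p_1,p_2,I) = 4·I/(4·p_1 + 2·p_2), q_2* = 2·I/(4·p_1 + 2·p_2).
Here 4·2.5 + 2·8 = 26, giving q_2* = 18.1538.

q_2* = 18.1538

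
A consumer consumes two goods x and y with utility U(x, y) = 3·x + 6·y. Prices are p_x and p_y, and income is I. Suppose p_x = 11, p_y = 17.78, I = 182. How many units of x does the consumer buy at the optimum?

Perfect substitutes: compare marginal utility per dollar. 3/p_x vs 6/p_y → 0.2727 vs 0.3375.
y gives more utility per dollar, so spend all income on y: y* = I/p_y, x* = 0.
Numerically: x* = 0, y* = 10.2362.

x* = 0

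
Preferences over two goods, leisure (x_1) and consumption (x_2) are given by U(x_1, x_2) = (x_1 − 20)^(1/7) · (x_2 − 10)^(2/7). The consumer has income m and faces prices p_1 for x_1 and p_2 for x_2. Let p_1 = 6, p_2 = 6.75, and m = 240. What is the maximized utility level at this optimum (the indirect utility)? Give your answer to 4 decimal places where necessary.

V = 1.8648

Let x_1' = x_1−20, x_2' = x_2−10. MRS = (1/2)·x_2'/x_1' = p_1/p_2.
Substituting into the budget: x_1* = 20 + 1/3·(m − 20·p_1 − 10·p_2)/p_1, and x_2* = 10 + 2/3·(…)/p_2.
Discretionary income = 240 − 20·6 − 10·6.75 = 52.5; x_1* = 20 + 1/3·52.5/6 = 22.9167; x_2* = 10 + 2/3·52.5/6.75 = 15.1852.
Utility at the optimum: U(22.9167, 15.1852) = 1.8648.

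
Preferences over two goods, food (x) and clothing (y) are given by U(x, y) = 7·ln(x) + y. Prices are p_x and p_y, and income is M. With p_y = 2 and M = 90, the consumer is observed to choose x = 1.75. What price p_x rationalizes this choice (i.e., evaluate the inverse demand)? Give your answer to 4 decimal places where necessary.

p_x = 8

Set MRS = p_x/p_y: (7/x)/1 = p_x/p_y.
So x*(p_x,p_y) = 7·p_y/p_x, independent of income; and y* = (M − 7·p_y)/p_y.
Set x* = 1.75 in the demand function and solve for p_x: p_x = 8.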